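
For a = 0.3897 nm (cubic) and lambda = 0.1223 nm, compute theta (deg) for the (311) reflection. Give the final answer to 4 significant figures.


d = a / sqrt(h^2+k^2+l^2)
d = 0.3897 / sqrt(11) = 0.117499 nm
lambda = 2*d*sin(theta)  =>  sin(theta) = lambda / (2*d)
sin(theta) = 0.1223 / (2 * 0.117499) = 0.52043
theta = 31.36 deg


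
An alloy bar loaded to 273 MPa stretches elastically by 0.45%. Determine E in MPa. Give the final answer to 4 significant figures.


E = sigma / epsilon
epsilon = 0.45% = 4.5e-03
E = 273 / 4.5e-03
E = 60670 MPa


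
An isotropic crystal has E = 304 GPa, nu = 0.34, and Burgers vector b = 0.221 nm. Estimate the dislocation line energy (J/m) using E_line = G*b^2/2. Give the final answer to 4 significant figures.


Step 1: G = E / (2*(1+nu))
G = 304 / (2*(1+0.34)) = 113.433 GPa = 1.13433e+11 Pa
Step 2: E_line = G*b^2/2
b = 0.221 nm = 2.21e-10 m
E_line = 0.5 * 1.13433e+11 * (2.21e-10)^2 = 2.77e-09 J/m


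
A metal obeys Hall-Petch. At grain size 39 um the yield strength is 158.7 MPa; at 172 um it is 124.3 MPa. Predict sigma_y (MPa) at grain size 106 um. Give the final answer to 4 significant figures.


sigma_y = sigma0 + k / sqrt(d)
1/sqrt(d1) = 1/sqrt(3.9e-05) = 160.128;  1/sqrt(d2) = 76.2493
k = (sigma1 - sigma2) / (1/sqrt(d1) - 1/sqrt(d2)) = (158.7 - 124.3) / (160.128 - 76.2493) = 0.410115 MPa*m^0.5
sigma0 = sigma1 - k/sqrt(d1) = 158.7 - 0.410115*160.128 = 93.029 MPa
sigma_y(d3) = 93.029 + 0.410115 / sqrt(1.06e-04) = 132.9 MPa


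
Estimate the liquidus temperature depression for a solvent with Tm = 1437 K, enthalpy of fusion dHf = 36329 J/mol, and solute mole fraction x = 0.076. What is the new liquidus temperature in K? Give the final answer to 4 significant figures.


dT = R*Tm^2*x / dHf
dT = 8.314 * 1437^2 * 0.076 / 36329
dT = 35.9156 K
T_new = 1437 - 35.9156 = 1401 K


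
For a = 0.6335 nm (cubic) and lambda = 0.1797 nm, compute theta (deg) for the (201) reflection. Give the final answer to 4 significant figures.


d = a / sqrt(h^2+k^2+l^2)
d = 0.6335 / sqrt(5) = 0.28331 nm
lambda = 2*d*sin(theta)  =>  sin(theta) = lambda / (2*d)
sin(theta) = 0.1797 / (2 * 0.28331) = 0.317144
theta = 18.49 deg


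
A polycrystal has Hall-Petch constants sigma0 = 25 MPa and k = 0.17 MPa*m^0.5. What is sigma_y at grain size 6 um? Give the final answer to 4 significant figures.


sigma_y = sigma0 + k / sqrt(d)
d = 6 um = 6e-06 m
sigma_y = 25 + 0.17 / sqrt(6e-06)
sigma_y = 94.4 MPa


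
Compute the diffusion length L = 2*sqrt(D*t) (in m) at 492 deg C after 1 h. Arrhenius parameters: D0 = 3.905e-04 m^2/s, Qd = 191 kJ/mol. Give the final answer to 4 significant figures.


Step 1: D = D0 * exp(-Qd/(R*T))
T = 765.15 K
D = 3.905e-04 * exp(-191e3 / (8.314 * 765.15)) = 3.56547e-17 m^2/s
Step 2: L = 2*sqrt(D*t)
t = 1 h = 3600 s
L = 2*sqrt(3.56547e-17 * 3600) = 7.165e-07 m


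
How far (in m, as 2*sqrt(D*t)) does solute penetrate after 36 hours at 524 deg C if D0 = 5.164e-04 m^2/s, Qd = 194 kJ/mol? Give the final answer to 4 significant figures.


Step 1: D = D0 * exp(-Qd/(R*T))
T = 797.15 K
D = 5.164e-04 * exp(-194e3 / (8.314 * 797.15)) = 1.00078e-16 m^2/s
Step 2: L = 2*sqrt(D*t)
t = 36 h = 129600 s
L = 2*sqrt(1.00078e-16 * 129600) = 7.203e-06 m


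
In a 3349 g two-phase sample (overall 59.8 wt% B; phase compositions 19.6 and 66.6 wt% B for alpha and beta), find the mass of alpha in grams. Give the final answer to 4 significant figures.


f_alpha = (C_beta - C0) / (C_beta - C_alpha)
f_alpha = (66.6 - 59.8) / (66.6 - 19.6) = 0.144681
m_alpha = f_alpha * m_total = 0.144681 * 3349 = 484.5 g


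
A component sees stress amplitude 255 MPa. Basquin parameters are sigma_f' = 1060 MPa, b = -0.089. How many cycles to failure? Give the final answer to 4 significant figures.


sigma_a = sigma_f' * (2*Nf)^b
2*Nf = (sigma_a / sigma_f')^(1/b)
2*Nf = (255 / 1060)^(1/-0.089)
2*Nf = 8.96238e+06
Nf = 4.481e+06 cycles


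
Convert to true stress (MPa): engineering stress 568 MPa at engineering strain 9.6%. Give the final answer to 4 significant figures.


sigma_true = sigma_eng * (1 + epsilon_eng)
sigma_true = 568 * (1 + 0.096)
sigma_true = 622.5 MPa


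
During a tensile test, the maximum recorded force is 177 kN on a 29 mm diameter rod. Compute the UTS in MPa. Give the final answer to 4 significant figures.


A0 = pi*(d/2)^2 = pi*(29/2)^2 = 660.52 mm^2
UTS = F_max / A0 = 177*1000 / 660.52
UTS = 268 MPa


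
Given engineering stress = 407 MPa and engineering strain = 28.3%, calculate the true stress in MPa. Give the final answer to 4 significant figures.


sigma_true = sigma_eng * (1 + epsilon_eng)
sigma_true = 407 * (1 + 0.283)
sigma_true = 522.2 MPa


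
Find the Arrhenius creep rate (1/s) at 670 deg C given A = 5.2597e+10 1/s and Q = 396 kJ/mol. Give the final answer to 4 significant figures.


rate = A * exp(-Q / (R*T))
T = 670 + 273.15 = 943.15 K
rate = 5.2597e+10 * exp(-396e3 / (8.314 * 943.15))
rate = 6.144e-12 1/s


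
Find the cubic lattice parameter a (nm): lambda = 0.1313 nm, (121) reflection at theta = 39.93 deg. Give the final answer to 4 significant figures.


d = lambda / (2*sin(theta))
d = 0.1313 / (2*sin(39.93 deg))
d = 0.102282 nm
a = d * sqrt(h^2+k^2+l^2) = 0.102282 * sqrt(6)
a = 0.2505 nm


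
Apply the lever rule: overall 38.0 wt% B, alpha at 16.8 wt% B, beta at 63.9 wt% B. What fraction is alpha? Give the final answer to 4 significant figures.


f_alpha = (C_beta - C0) / (C_beta - C_alpha)
f_alpha = (63.9 - 38.0) / (63.9 - 16.8)
f_alpha = 0.5499


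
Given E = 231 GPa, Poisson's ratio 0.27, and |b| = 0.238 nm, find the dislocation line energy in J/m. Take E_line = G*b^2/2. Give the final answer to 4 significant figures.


Step 1: G = E / (2*(1+nu))
G = 231 / (2*(1+0.27)) = 90.9449 GPa = 9.09449e+10 Pa
Step 2: E_line = G*b^2/2
b = 0.238 nm = 2.38e-10 m
E_line = 0.5 * 9.09449e+10 * (2.38e-10)^2 = 2.576e-09 J/m


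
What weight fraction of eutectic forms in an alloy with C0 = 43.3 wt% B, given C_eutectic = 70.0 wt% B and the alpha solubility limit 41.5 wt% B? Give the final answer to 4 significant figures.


f_primary = (C_e - C0) / (C_e - C_alpha_max)
f_primary = (70.0 - 43.3) / (70.0 - 41.5)
f_primary = 0.936842
f_eutectic = 1 - 0.936842 = 0.06316


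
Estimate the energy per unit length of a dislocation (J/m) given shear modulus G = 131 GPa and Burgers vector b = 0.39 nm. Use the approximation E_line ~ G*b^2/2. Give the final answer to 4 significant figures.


E = G*b^2/2
b = 0.39 nm = 3.9e-10 m
G = 131 GPa = 1.31e+11 Pa
E = 0.5 * 1.31e+11 * (3.9e-10)^2
E = 9.963e-09 J/m


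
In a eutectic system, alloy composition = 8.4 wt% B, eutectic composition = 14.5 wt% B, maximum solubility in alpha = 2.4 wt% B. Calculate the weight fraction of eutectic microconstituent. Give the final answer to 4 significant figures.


f_primary = (C_e - C0) / (C_e - C_alpha_max)
f_primary = (14.5 - 8.4) / (14.5 - 2.4)
f_primary = 0.504132
f_eutectic = 1 - 0.504132 = 0.4959


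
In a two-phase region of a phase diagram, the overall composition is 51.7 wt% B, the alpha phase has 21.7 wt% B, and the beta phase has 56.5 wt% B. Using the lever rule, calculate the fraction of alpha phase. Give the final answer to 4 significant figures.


f_alpha = (C_beta - C0) / (C_beta - C_alpha)
f_alpha = (56.5 - 51.7) / (56.5 - 21.7)
f_alpha = 0.1379


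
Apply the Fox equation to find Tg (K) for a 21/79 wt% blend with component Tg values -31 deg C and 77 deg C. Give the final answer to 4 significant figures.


1/Tg = w1/Tg1 + w2/Tg2 (in Kelvin)
Tg1 = 242.15 K, Tg2 = 350.15 K
1/Tg = 0.21/242.15 + 0.79/350.15
Tg = 320.2 K


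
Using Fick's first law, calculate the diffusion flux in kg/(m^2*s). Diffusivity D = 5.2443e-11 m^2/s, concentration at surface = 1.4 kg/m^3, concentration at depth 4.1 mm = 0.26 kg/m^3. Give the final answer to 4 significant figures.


J = -D * (dC/dx) = D * (C1 - C2) / dx
J = 5.2443e-11 * (1.4 - 0.26) / 4.1e-03
J = 1.458e-08 kg/(m^2*s)


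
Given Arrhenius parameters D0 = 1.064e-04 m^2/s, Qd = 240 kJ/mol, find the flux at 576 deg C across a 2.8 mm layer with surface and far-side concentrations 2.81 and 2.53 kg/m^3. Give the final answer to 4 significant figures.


Step 1: D = D0 * exp(-Qd/(R*T))
T = 576 + 273.15 = 849.15 K
D = 1.064e-04 * exp(-240e3 / (8.314 * 849.15)) = 1.83249e-19 m^2/s
Step 2: J = D * (C1 - C2) / dx
J = 1.83249e-19 * (2.81 - 2.53) / 2.8e-03
J = 1.832e-17 kg/(m^2*s)


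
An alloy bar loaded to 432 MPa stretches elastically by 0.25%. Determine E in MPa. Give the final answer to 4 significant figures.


E = sigma / epsilon
epsilon = 0.25% = 2.5e-03
E = 432 / 2.5e-03
E = 172800 MPa


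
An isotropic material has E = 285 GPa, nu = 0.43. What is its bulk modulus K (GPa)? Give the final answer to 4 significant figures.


K = E / (3*(1-2*nu))
K = 285 / (3*(1-2*0.43))
K = 678.6 GPa


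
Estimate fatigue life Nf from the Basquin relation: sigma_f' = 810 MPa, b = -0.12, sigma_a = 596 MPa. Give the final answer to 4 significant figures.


sigma_a = sigma_f' * (2*Nf)^b
2*Nf = (sigma_a / sigma_f')^(1/b)
2*Nf = (596 / 810)^(1/-0.12)
2*Nf = 12.8921
Nf = 6.446 cycles


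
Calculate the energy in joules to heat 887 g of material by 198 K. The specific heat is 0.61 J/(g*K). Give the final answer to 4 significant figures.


Q = m * cp * dT
Q = 887 * 0.61 * 198
Q = 107100 J


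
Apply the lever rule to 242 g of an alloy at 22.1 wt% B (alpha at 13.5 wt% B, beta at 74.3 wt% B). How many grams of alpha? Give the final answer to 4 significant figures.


f_alpha = (C_beta - C0) / (C_beta - C_alpha)
f_alpha = (74.3 - 22.1) / (74.3 - 13.5) = 0.858553
m_alpha = f_alpha * m_total = 0.858553 * 242 = 207.8 g


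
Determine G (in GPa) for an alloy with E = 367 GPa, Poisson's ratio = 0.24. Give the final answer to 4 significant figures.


G = E / (2*(1+nu))
G = 367 / (2*(1+0.24))
G = 148 GPa


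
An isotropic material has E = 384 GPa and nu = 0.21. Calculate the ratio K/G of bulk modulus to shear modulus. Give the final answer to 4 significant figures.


G = E / (2*(1+nu))
G = 384 / (2*(1+0.21)) = 158.678 GPa
K = E / (3*(1-2*nu))
K = 384 / (3*(1-2*0.21)) = 220.69 GPa
K/G = 220.69 / 158.678 = 1.391


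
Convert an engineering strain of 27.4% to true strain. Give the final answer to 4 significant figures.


epsilon_true = ln(1 + epsilon_eng)
epsilon_true = ln(1 + 0.274)
epsilon_true = 0.2422


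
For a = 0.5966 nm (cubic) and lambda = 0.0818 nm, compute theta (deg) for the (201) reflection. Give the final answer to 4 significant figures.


d = a / sqrt(h^2+k^2+l^2)
d = 0.5966 / sqrt(5) = 0.266808 nm
lambda = 2*d*sin(theta)  =>  sin(theta) = lambda / (2*d)
sin(theta) = 0.0818 / (2 * 0.266808) = 0.153294
theta = 8.818 deg


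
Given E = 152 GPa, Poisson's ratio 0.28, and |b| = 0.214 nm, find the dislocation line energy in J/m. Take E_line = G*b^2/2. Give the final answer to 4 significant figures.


Step 1: G = E / (2*(1+nu))
G = 152 / (2*(1+0.28)) = 59.375 GPa = 5.9375e+10 Pa
Step 2: E_line = G*b^2/2
b = 0.214 nm = 2.14e-10 m
E_line = 0.5 * 5.9375e+10 * (2.14e-10)^2 = 1.36e-09 J/m


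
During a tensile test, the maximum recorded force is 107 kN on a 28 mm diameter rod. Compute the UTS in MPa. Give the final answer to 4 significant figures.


A0 = pi*(d/2)^2 = pi*(28/2)^2 = 615.752 mm^2
UTS = F_max / A0 = 107*1000 / 615.752
UTS = 173.8 MPa


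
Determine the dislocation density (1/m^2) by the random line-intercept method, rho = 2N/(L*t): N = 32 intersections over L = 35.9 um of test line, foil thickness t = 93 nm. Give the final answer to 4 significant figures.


rho = 2N / (L * t)
L = 35.9 um = 3.59e-05 m, t = 93 nm = 9.3e-08 m
rho = 2 * 32 / (3.59e-05 * 9.3e-08)
rho = 1.917e+13 1/m^2


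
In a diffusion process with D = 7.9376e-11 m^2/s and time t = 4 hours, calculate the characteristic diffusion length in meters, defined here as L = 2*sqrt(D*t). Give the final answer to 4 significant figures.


t = 4 hr = 14400 s
Diffusion length = 2*sqrt(D*t)
= 2*sqrt(7.9376e-11 * 14400)
= 2.138e-03 m


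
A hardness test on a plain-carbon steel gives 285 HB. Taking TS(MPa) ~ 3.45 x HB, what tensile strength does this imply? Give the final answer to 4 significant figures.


TS (MPa) = 3.45 * HB
TS = 3.45 * 285
TS = 983.3 MPa


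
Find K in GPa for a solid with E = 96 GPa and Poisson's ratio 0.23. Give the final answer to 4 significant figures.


K = E / (3*(1-2*nu))
K = 96 / (3*(1-2*0.23))
K = 59.26 GPa


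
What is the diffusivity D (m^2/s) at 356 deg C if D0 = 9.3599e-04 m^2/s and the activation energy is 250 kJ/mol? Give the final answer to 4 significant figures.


D = D0 * exp(-Qd / (R*T))
T = 629.15 K
D = 9.3599e-04 * exp(-250e3 / (8.314 * 629.15))
D = 1.639e-24 m^2/s


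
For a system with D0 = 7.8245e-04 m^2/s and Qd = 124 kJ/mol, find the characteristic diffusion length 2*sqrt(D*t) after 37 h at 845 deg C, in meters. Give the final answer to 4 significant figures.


Step 1: D = D0 * exp(-Qd/(R*T))
T = 1118.15 K
D = 7.8245e-04 * exp(-124e3 / (8.314 * 1118.15)) = 1.26054e-09 m^2/s
Step 2: L = 2*sqrt(D*t)
t = 37 h = 133200 s
L = 2*sqrt(1.26054e-09 * 133200) = 0.02592 m


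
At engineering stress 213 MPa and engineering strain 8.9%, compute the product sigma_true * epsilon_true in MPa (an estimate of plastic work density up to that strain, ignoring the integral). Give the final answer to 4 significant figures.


sigma_true = sigma_eng * (1 + epsilon_eng)
sigma_true = 213 * (1 + 0.089) = 231.957 MPa
epsilon_true = ln(1 + epsilon_eng)
epsilon_true = ln(1 + 0.089) = 0.0852598
sigma_true * epsilon_true = 231.957 * 0.0852598 = 19.78 MPa


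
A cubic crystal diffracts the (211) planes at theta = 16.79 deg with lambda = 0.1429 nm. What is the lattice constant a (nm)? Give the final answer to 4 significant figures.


d = lambda / (2*sin(theta))
d = 0.1429 / (2*sin(16.79 deg))
d = 0.247348 nm
a = d * sqrt(h^2+k^2+l^2) = 0.247348 * sqrt(6)
a = 0.6059 nm


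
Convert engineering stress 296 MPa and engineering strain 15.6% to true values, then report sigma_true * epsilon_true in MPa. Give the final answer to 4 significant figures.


sigma_true = sigma_eng * (1 + epsilon_eng)
sigma_true = 296 * (1 + 0.156) = 342.176 MPa
epsilon_true = ln(1 + epsilon_eng)
epsilon_true = ln(1 + 0.156) = 0.144966
sigma_true * epsilon_true = 342.176 * 0.144966 = 49.6 MPa


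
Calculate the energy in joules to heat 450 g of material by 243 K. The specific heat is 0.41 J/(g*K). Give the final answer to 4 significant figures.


Q = m * cp * dT
Q = 450 * 0.41 * 243
Q = 44830 J


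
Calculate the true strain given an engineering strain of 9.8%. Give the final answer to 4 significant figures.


epsilon_true = ln(1 + epsilon_eng)
epsilon_true = ln(1 + 0.098)
epsilon_true = 0.09349


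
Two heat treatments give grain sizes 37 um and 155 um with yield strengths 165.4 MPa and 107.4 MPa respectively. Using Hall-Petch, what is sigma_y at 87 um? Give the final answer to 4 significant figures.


sigma_y = sigma0 + k / sqrt(d)
1/sqrt(d1) = 1/sqrt(3.7e-05) = 164.399;  1/sqrt(d2) = 80.3219
k = (sigma1 - sigma2) / (1/sqrt(d1) - 1/sqrt(d2)) = (165.4 - 107.4) / (164.399 - 80.3219) = 0.689843 MPa*m^0.5
sigma0 = sigma1 - k/sqrt(d1) = 165.4 - 0.689843*164.399 = 51.9904 MPa
sigma_y(d3) = 51.9904 + 0.689843 / sqrt(8.7e-05) = 125.9 MPa


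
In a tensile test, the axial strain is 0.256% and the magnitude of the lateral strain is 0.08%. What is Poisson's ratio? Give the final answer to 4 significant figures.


nu = -epsilon_lat / epsilon_axial
Lateral strain is contraction (negative), so using magnitudes:
nu = 0.08 / 0.256
nu = 0.3125


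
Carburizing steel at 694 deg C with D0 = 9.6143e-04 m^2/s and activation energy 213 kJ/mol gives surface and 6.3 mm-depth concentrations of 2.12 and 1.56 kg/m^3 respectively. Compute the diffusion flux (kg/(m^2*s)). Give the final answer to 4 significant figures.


Step 1: D = D0 * exp(-Qd/(R*T))
T = 694 + 273.15 = 967.15 K
D = 9.6143e-04 * exp(-213e3 / (8.314 * 967.15)) = 3.01038e-15 m^2/s
Step 2: J = D * (C1 - C2) / dx
J = 3.01038e-15 * (2.12 - 1.56) / 6.3e-03
J = 2.676e-13 kg/(m^2*s)


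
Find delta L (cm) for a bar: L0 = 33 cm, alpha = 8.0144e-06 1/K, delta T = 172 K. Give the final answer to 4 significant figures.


dL = L0 * alpha * dT
dL = 33 * 8.0144e-06 * 172
dL = 0.04549 cm


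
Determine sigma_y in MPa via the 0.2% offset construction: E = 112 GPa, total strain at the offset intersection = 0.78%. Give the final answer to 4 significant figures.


Offset strain = 0.002
Elastic strain at yield = total_strain - offset = 7.8e-03 - 0.002 = 5.8e-03
sigma_y = E * elastic_strain = 112000 * 5.8e-03
sigma_y = 649.6 MPa


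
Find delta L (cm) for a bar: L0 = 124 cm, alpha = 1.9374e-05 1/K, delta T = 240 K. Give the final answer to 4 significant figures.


dL = L0 * alpha * dT
dL = 124 * 1.9374e-05 * 240
dL = 0.5766 cm


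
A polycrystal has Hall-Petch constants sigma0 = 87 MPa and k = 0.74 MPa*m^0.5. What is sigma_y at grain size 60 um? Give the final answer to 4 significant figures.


sigma_y = sigma0 + k / sqrt(d)
d = 60 um = 6e-05 m
sigma_y = 87 + 0.74 / sqrt(6e-05)
sigma_y = 182.5 MPa


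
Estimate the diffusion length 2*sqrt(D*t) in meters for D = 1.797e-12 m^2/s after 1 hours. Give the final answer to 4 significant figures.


t = 1 hr = 3600 s
Diffusion length = 2*sqrt(D*t)
= 2*sqrt(1.797e-12 * 3600)
= 1.609e-04 m


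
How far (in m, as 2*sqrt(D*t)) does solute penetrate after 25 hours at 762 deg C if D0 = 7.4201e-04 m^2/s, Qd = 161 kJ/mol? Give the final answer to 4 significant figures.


Step 1: D = D0 * exp(-Qd/(R*T))
T = 1035.15 K
D = 7.4201e-04 * exp(-161e3 / (8.314 * 1035.15)) = 5.57064e-12 m^2/s
Step 2: L = 2*sqrt(D*t)
t = 25 h = 90000 s
L = 2*sqrt(5.57064e-12 * 90000) = 1.416e-03 m


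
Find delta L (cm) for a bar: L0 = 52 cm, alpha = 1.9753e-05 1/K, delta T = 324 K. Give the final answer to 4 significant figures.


dL = L0 * alpha * dT
dL = 52 * 1.9753e-05 * 324
dL = 0.3328 cm


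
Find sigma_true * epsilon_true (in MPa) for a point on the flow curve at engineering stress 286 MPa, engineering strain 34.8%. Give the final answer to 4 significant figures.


sigma_true = sigma_eng * (1 + epsilon_eng)
sigma_true = 286 * (1 + 0.348) = 385.528 MPa
epsilon_true = ln(1 + epsilon_eng)
epsilon_true = ln(1 + 0.348) = 0.298622
sigma_true * epsilon_true = 385.528 * 0.298622 = 115.1 MPa


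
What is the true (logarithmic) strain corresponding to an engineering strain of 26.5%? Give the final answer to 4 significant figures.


epsilon_true = ln(1 + epsilon_eng)
epsilon_true = ln(1 + 0.265)
epsilon_true = 0.2351


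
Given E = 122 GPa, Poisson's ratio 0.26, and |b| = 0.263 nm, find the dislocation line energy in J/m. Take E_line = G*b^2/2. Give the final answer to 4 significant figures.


Step 1: G = E / (2*(1+nu))
G = 122 / (2*(1+0.26)) = 48.4127 GPa = 4.84127e+10 Pa
Step 2: E_line = G*b^2/2
b = 0.263 nm = 2.63e-10 m
E_line = 0.5 * 4.84127e+10 * (2.63e-10)^2 = 1.674e-09 J/m


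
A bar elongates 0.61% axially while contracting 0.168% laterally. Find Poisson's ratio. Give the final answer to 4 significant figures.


nu = -epsilon_lat / epsilon_axial
Lateral strain is contraction (negative), so using magnitudes:
nu = 0.168 / 0.61
nu = 0.2754


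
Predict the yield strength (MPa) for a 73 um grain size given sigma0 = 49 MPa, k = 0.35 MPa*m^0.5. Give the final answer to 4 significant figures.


sigma_y = sigma0 + k / sqrt(d)
d = 73 um = 7.3e-05 m
sigma_y = 49 + 0.35 / sqrt(7.3e-05)
sigma_y = 89.96 MPa


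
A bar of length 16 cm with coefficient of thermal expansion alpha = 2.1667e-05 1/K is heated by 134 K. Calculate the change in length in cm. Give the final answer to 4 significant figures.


dL = L0 * alpha * dT
dL = 16 * 2.1667e-05 * 134
dL = 0.04645 cm


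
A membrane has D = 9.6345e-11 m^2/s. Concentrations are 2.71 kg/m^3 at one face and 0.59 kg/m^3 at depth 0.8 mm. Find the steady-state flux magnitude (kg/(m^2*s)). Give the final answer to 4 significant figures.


J = -D * (dC/dx) = D * (C1 - C2) / dx
J = 9.6345e-11 * (2.71 - 0.59) / 8e-04
J = 2.553e-07 kg/(m^2*s)


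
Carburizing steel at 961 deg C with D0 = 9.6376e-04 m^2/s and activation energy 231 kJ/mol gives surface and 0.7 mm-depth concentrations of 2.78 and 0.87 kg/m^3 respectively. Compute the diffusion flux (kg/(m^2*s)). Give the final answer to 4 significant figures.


Step 1: D = D0 * exp(-Qd/(R*T))
T = 961 + 273.15 = 1234.15 K
D = 9.6376e-04 * exp(-231e3 / (8.314 * 1234.15)) = 1.60947e-13 m^2/s
Step 2: J = D * (C1 - C2) / dx
J = 1.60947e-13 * (2.78 - 0.87) / 7e-04
J = 4.392e-10 kg/(m^2*s)


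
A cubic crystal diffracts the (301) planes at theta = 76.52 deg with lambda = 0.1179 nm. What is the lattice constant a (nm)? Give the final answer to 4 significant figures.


d = lambda / (2*sin(theta))
d = 0.1179 / (2*sin(76.52 deg))
d = 0.06062 nm
a = d * sqrt(h^2+k^2+l^2) = 0.06062 * sqrt(10)
a = 0.1917 nm


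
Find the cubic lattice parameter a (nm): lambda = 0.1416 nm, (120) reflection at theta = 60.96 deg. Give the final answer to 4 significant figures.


d = lambda / (2*sin(theta))
d = 0.1416 / (2*sin(60.96 deg))
d = 0.0809808 nm
a = d * sqrt(h^2+k^2+l^2) = 0.0809808 * sqrt(5)
a = 0.1811 nm


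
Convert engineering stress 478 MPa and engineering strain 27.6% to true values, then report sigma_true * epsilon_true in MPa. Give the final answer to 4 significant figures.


sigma_true = sigma_eng * (1 + epsilon_eng)
sigma_true = 478 * (1 + 0.276) = 609.928 MPa
epsilon_true = ln(1 + epsilon_eng)
epsilon_true = ln(1 + 0.276) = 0.24373
sigma_true * epsilon_true = 609.928 * 0.24373 = 148.7 MPa


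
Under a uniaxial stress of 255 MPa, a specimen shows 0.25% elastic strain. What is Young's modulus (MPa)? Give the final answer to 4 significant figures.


E = sigma / epsilon
epsilon = 0.25% = 2.5e-03
E = 255 / 2.5e-03
E = 102000 MPa


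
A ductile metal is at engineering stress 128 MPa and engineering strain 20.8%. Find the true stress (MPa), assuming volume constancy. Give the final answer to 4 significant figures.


sigma_true = sigma_eng * (1 + epsilon_eng)
sigma_true = 128 * (1 + 0.208)
sigma_true = 154.6 MPa


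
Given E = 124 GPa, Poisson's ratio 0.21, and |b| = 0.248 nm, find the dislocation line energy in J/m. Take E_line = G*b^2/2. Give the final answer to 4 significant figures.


Step 1: G = E / (2*(1+nu))
G = 124 / (2*(1+0.21)) = 51.2397 GPa = 5.12397e+10 Pa
Step 2: E_line = G*b^2/2
b = 0.248 nm = 2.48e-10 m
E_line = 0.5 * 5.12397e+10 * (2.48e-10)^2 = 1.576e-09 J/m


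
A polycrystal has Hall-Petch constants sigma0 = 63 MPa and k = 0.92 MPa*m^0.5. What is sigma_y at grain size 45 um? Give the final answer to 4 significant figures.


sigma_y = sigma0 + k / sqrt(d)
d = 45 um = 4.5e-05 m
sigma_y = 63 + 0.92 / sqrt(4.5e-05)
sigma_y = 200.1 MPa


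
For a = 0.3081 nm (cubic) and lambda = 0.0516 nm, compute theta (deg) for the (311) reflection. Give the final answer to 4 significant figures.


d = a / sqrt(h^2+k^2+l^2)
d = 0.3081 / sqrt(11) = 0.0928956 nm
lambda = 2*d*sin(theta)  =>  sin(theta) = lambda / (2*d)
sin(theta) = 0.0516 / (2 * 0.0928956) = 0.277731
theta = 16.12 deg


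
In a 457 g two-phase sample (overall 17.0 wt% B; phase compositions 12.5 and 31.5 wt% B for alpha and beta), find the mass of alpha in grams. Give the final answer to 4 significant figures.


f_alpha = (C_beta - C0) / (C_beta - C_alpha)
f_alpha = (31.5 - 17.0) / (31.5 - 12.5) = 0.763158
m_alpha = f_alpha * m_total = 0.763158 * 457 = 348.8 g


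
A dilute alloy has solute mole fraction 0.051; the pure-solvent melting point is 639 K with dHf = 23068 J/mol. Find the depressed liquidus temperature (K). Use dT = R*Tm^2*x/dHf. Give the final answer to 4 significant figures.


dT = R*Tm^2*x / dHf
dT = 8.314 * 639^2 * 0.051 / 23068
dT = 7.50537 K
T_new = 639 - 7.50537 = 631.5 K


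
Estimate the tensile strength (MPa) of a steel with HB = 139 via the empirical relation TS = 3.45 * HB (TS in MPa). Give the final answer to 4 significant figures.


TS (MPa) = 3.45 * HB
TS = 3.45 * 139
TS = 479.6 MPa


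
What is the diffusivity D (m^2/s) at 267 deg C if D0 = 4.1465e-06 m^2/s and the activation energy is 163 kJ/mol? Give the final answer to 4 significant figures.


D = D0 * exp(-Qd / (R*T))
T = 540.15 K
D = 4.1465e-06 * exp(-163e3 / (8.314 * 540.15))
D = 7.151e-22 m^2/s


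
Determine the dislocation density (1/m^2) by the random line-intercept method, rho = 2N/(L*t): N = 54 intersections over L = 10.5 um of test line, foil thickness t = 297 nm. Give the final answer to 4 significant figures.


rho = 2N / (L * t)
L = 10.5 um = 1.05e-05 m, t = 297 nm = 2.97e-07 m
rho = 2 * 54 / (1.05e-05 * 2.97e-07)
rho = 3.463e+13 1/m^2


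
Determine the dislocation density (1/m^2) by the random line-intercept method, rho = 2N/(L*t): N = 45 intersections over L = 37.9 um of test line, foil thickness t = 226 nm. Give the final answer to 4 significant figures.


rho = 2N / (L * t)
L = 37.9 um = 3.79e-05 m, t = 226 nm = 2.26e-07 m
rho = 2 * 45 / (3.79e-05 * 2.26e-07)
rho = 1.051e+13 1/m^2


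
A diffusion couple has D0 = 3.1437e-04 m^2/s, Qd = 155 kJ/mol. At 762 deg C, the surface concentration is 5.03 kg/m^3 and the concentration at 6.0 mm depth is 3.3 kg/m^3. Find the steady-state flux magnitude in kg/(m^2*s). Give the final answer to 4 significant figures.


Step 1: D = D0 * exp(-Qd/(R*T))
T = 762 + 273.15 = 1035.15 K
D = 3.1437e-04 * exp(-155e3 / (8.314 * 1035.15)) = 4.73929e-12 m^2/s
Step 2: J = D * (C1 - C2) / dx
J = 4.73929e-12 * (5.03 - 3.3) / 6e-03
J = 1.366e-09 kg/(m^2*s)


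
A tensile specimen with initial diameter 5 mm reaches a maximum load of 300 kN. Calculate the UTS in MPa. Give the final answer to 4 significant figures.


A0 = pi*(d/2)^2 = pi*(5/2)^2 = 19.635 mm^2
UTS = F_max / A0 = 300*1000 / 19.635
UTS = 15280 MPa


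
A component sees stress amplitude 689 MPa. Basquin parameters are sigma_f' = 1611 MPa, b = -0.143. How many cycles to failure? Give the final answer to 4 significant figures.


sigma_a = sigma_f' * (2*Nf)^b
2*Nf = (sigma_a / sigma_f')^(1/b)
2*Nf = (689 / 1611)^(1/-0.143)
2*Nf = 379.8
Nf = 189.9 cycles


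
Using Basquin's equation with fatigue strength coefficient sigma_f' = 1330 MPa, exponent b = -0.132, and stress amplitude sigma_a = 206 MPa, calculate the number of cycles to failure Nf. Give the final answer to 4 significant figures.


sigma_a = sigma_f' * (2*Nf)^b
2*Nf = (sigma_a / sigma_f')^(1/b)
2*Nf = (206 / 1330)^(1/-0.132)
2*Nf = 1.3685e+06
Nf = 684300 cycles


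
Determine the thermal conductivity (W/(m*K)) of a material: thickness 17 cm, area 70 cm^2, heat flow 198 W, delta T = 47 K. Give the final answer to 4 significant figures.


k = Q*L / (A*dT)
L = 0.17 m, A = 7e-03 m^2
k = 198 * 0.17 / (7e-03 * 47)
k = 102.3 W/(m*K)


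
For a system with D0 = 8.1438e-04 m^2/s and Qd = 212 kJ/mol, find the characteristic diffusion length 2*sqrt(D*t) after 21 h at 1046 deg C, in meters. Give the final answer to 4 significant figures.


Step 1: D = D0 * exp(-Qd/(R*T))
T = 1319.15 K
D = 8.1438e-04 * exp(-212e3 / (8.314 * 1319.15)) = 3.28034e-12 m^2/s
Step 2: L = 2*sqrt(D*t)
t = 21 h = 75600 s
L = 2*sqrt(3.28034e-12 * 75600) = 9.96e-04 m


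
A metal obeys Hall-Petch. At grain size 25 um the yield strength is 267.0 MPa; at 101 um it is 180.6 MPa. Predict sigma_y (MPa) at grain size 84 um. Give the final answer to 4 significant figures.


sigma_y = sigma0 + k / sqrt(d)
1/sqrt(d1) = 1/sqrt(2.5e-05) = 200;  1/sqrt(d2) = 99.5037
k = (sigma1 - sigma2) / (1/sqrt(d1) - 1/sqrt(d2)) = (267.0 - 180.6) / (200 - 99.5037) = 0.859733 MPa*m^0.5
sigma0 = sigma1 - k/sqrt(d1) = 267.0 - 0.859733*200 = 95.0533 MPa
sigma_y(d3) = 95.0533 + 0.859733 / sqrt(8.4e-05) = 188.9 MPa


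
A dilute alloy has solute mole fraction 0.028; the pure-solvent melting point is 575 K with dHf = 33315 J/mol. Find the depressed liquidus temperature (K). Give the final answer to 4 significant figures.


dT = R*Tm^2*x / dHf
dT = 8.314 * 575^2 * 0.028 / 33315
dT = 2.31028 K
T_new = 575 - 2.31028 = 572.7 K


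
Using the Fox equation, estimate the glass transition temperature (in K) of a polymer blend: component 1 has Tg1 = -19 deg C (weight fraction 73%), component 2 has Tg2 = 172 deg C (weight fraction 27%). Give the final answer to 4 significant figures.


1/Tg = w1/Tg1 + w2/Tg2 (in Kelvin)
Tg1 = 254.15 K, Tg2 = 445.15 K
1/Tg = 0.73/254.15 + 0.27/445.15
Tg = 287.5 K


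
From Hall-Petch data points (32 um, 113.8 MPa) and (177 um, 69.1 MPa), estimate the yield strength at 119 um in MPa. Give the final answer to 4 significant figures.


sigma_y = sigma0 + k / sqrt(d)
1/sqrt(d1) = 1/sqrt(3.2e-05) = 176.777;  1/sqrt(d2) = 75.1646
k = (sigma1 - sigma2) / (1/sqrt(d1) - 1/sqrt(d2)) = (113.8 - 69.1) / (176.777 - 75.1646) = 0.439908 MPa*m^0.5
sigma0 = sigma1 - k/sqrt(d1) = 113.8 - 0.439908*176.777 = 36.0345 MPa
sigma_y(d3) = 36.0345 + 0.439908 / sqrt(1.19e-04) = 76.36 MPa


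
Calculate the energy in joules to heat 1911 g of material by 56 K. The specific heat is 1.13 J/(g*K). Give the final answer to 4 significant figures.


Q = m * cp * dT
Q = 1911 * 1.13 * 56
Q = 120900 J


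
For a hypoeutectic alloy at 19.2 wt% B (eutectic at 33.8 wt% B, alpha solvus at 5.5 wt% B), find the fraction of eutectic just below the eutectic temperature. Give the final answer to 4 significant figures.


f_primary = (C_e - C0) / (C_e - C_alpha_max)
f_primary = (33.8 - 19.2) / (33.8 - 5.5)
f_primary = 0.515901
f_eutectic = 1 - 0.515901 = 0.4841


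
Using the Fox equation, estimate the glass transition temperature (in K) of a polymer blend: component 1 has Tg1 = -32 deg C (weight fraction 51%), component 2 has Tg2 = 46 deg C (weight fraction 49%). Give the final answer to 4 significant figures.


1/Tg = w1/Tg1 + w2/Tg2 (in Kelvin)
Tg1 = 241.15 K, Tg2 = 319.15 K
1/Tg = 0.51/241.15 + 0.49/319.15
Tg = 274 K


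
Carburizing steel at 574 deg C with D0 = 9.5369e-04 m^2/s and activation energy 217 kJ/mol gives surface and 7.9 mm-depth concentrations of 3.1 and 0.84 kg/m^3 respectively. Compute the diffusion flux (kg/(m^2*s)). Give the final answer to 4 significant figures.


Step 1: D = D0 * exp(-Qd/(R*T))
T = 574 + 273.15 = 847.15 K
D = 9.5369e-04 * exp(-217e3 / (8.314 * 847.15)) = 3.97068e-17 m^2/s
Step 2: J = D * (C1 - C2) / dx
J = 3.97068e-17 * (3.1 - 0.84) / 7.9e-03
J = 1.136e-14 kg/(m^2*s)


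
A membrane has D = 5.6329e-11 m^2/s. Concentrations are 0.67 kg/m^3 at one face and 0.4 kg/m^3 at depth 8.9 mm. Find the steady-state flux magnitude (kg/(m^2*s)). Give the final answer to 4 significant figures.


J = -D * (dC/dx) = D * (C1 - C2) / dx
J = 5.6329e-11 * (0.67 - 0.4) / 8.9e-03
J = 1.709e-09 kg/(m^2*s)


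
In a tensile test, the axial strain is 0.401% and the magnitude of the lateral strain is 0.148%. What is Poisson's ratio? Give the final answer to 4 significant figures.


nu = -epsilon_lat / epsilon_axial
Lateral strain is contraction (negative), so using magnitudes:
nu = 0.148 / 0.401
nu = 0.3691


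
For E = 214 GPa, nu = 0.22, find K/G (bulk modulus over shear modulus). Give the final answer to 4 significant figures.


G = E / (2*(1+nu))
G = 214 / (2*(1+0.22)) = 87.7049 GPa
K = E / (3*(1-2*nu))
K = 214 / (3*(1-2*0.22)) = 127.381 GPa
K/G = 127.381 / 87.7049 = 1.452


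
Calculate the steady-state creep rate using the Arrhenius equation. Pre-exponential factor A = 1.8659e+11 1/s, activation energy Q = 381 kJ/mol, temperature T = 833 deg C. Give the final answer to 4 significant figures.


rate = A * exp(-Q / (R*T))
T = 833 + 273.15 = 1106.15 K
rate = 1.8659e+11 * exp(-381e3 / (8.314 * 1106.15))
rate = 1.9e-07 1/s


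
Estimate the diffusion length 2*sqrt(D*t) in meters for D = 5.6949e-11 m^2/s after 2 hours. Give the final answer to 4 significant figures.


t = 2 hr = 7200 s
Diffusion length = 2*sqrt(D*t)
= 2*sqrt(5.6949e-11 * 7200)
= 1.281e-03 m


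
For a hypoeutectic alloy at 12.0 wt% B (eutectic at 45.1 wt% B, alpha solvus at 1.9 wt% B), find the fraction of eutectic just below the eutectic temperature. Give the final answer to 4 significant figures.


f_primary = (C_e - C0) / (C_e - C_alpha_max)
f_primary = (45.1 - 12.0) / (45.1 - 1.9)
f_primary = 0.766204
f_eutectic = 1 - 0.766204 = 0.2338


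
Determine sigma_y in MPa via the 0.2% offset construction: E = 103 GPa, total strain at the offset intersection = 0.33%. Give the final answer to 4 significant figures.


Offset strain = 0.002
Elastic strain at yield = total_strain - offset = 3.3e-03 - 0.002 = 1.3e-03
sigma_y = E * elastic_strain = 103000 * 1.3e-03
sigma_y = 133.9 MPa


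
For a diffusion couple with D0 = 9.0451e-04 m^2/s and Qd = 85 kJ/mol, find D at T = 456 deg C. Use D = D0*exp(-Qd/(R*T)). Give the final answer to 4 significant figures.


D = D0 * exp(-Qd / (R*T))
T = 729.15 K
D = 9.0451e-04 * exp(-85e3 / (8.314 * 729.15))
D = 7.362e-10 m^2/s


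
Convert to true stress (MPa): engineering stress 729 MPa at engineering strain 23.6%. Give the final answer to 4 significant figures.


sigma_true = sigma_eng * (1 + epsilon_eng)
sigma_true = 729 * (1 + 0.236)
sigma_true = 901 MPa


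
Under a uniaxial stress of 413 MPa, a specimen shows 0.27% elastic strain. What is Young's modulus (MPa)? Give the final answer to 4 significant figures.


E = sigma / epsilon
epsilon = 0.27% = 2.7e-03
E = 413 / 2.7e-03
E = 153000 MPa


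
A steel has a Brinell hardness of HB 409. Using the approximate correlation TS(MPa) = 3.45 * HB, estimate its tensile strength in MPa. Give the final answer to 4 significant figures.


TS (MPa) = 3.45 * HB
TS = 3.45 * 409
TS = 1411 MPa


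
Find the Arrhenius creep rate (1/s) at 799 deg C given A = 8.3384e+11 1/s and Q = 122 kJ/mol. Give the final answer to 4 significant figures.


rate = A * exp(-Q / (R*T))
T = 799 + 273.15 = 1072.15 K
rate = 8.3384e+11 * exp(-122e3 / (8.314 * 1072.15))
rate = 948600 1/s


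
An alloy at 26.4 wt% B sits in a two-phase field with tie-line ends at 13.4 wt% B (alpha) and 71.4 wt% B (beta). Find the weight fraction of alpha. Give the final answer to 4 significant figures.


f_alpha = (C_beta - C0) / (C_beta - C_alpha)
f_alpha = (71.4 - 26.4) / (71.4 - 13.4)
f_alpha = 0.7759


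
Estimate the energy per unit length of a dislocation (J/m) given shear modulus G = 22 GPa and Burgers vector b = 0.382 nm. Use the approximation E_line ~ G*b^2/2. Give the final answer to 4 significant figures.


E = G*b^2/2
b = 0.382 nm = 3.82e-10 m
G = 22 GPa = 2.2e+10 Pa
E = 0.5 * 2.2e+10 * (3.82e-10)^2
E = 1.605e-09 J/m


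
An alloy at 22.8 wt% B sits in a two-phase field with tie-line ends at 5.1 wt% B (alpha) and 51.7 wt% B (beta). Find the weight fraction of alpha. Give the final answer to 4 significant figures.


f_alpha = (C_beta - C0) / (C_beta - C_alpha)
f_alpha = (51.7 - 22.8) / (51.7 - 5.1)
f_alpha = 0.6202


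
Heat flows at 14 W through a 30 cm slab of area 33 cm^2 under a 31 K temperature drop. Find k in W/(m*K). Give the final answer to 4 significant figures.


k = Q*L / (A*dT)
L = 0.3 m, A = 3.3e-03 m^2
k = 14 * 0.3 / (3.3e-03 * 31)
k = 41.06 W/(m*K)


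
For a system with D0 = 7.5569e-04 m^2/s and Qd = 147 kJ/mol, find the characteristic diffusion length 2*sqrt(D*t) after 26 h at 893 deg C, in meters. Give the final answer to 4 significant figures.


Step 1: D = D0 * exp(-Qd/(R*T))
T = 1166.15 K
D = 7.5569e-04 * exp(-147e3 / (8.314 * 1166.15)) = 1.96619e-10 m^2/s
Step 2: L = 2*sqrt(D*t)
t = 26 h = 93600 s
L = 2*sqrt(1.96619e-10 * 93600) = 8.58e-03 m


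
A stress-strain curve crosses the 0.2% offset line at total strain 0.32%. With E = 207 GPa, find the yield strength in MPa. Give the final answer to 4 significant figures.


Offset strain = 0.002
Elastic strain at yield = total_strain - offset = 3.2e-03 - 0.002 = 1.2e-03
sigma_y = E * elastic_strain = 207000 * 1.2e-03
sigma_y = 248.4 MPa


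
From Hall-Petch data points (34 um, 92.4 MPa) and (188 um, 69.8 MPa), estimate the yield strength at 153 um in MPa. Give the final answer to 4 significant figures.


sigma_y = sigma0 + k / sqrt(d)
1/sqrt(d1) = 1/sqrt(3.4e-05) = 171.499;  1/sqrt(d2) = 72.9325
k = (sigma1 - sigma2) / (1/sqrt(d1) - 1/sqrt(d2)) = (92.4 - 69.8) / (171.499 - 72.9325) = 0.229288 MPa*m^0.5
sigma0 = sigma1 - k/sqrt(d1) = 92.4 - 0.229288*171.499 = 53.0775 MPa
sigma_y(d3) = 53.0775 + 0.229288 / sqrt(1.53e-04) = 71.61 MPa


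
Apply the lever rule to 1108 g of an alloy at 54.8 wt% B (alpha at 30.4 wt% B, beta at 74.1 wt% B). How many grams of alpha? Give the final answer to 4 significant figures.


f_alpha = (C_beta - C0) / (C_beta - C_alpha)
f_alpha = (74.1 - 54.8) / (74.1 - 30.4) = 0.441648
m_alpha = f_alpha * m_total = 0.441648 * 1108 = 489.3 g


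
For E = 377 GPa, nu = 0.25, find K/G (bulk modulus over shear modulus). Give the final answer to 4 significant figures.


G = E / (2*(1+nu))
G = 377 / (2*(1+0.25)) = 150.8 GPa
K = E / (3*(1-2*nu))
K = 377 / (3*(1-2*0.25)) = 251.333 GPa
K/G = 251.333 / 150.8 = 1.667


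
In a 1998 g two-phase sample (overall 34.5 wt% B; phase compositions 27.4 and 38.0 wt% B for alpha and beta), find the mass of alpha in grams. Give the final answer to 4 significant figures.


f_alpha = (C_beta - C0) / (C_beta - C_alpha)
f_alpha = (38.0 - 34.5) / (38.0 - 27.4) = 0.330189
m_alpha = f_alpha * m_total = 0.330189 * 1998 = 659.7 g


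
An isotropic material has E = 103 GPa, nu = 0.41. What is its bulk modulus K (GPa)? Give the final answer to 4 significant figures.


K = E / (3*(1-2*nu))
K = 103 / (3*(1-2*0.41))
K = 190.7 GPa


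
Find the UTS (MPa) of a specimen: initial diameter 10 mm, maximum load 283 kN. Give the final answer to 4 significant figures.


A0 = pi*(d/2)^2 = pi*(10/2)^2 = 78.5398 mm^2
UTS = F_max / A0 = 283*1000 / 78.5398
UTS = 3603 MPa


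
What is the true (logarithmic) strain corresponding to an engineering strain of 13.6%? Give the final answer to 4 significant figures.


epsilon_true = ln(1 + epsilon_eng)
epsilon_true = ln(1 + 0.136)
epsilon_true = 0.1275


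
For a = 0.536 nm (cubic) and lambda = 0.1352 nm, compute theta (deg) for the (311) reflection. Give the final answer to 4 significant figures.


d = a / sqrt(h^2+k^2+l^2)
d = 0.536 / sqrt(11) = 0.16161 nm
lambda = 2*d*sin(theta)  =>  sin(theta) = lambda / (2*d)
sin(theta) = 0.1352 / (2 * 0.16161) = 0.418291
theta = 24.73 deg


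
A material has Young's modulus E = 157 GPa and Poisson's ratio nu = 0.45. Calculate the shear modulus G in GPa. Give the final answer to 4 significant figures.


G = E / (2*(1+nu))
G = 157 / (2*(1+0.45))
G = 54.14 GPa


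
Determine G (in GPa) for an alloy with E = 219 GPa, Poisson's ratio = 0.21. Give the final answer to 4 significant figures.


G = E / (2*(1+nu))
G = 219 / (2*(1+0.21))
G = 90.5 GPa


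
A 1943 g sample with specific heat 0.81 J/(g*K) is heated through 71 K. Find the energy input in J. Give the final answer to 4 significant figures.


Q = m * cp * dT
Q = 1943 * 0.81 * 71
Q = 111700 J


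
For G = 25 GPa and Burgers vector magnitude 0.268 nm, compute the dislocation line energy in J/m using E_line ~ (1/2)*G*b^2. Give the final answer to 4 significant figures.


E = G*b^2/2
b = 0.268 nm = 2.68e-10 m
G = 25 GPa = 2.5e+10 Pa
E = 0.5 * 2.5e+10 * (2.68e-10)^2
E = 8.978e-10 J/m


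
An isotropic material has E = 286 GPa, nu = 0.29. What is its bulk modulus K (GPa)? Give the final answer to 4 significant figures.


K = E / (3*(1-2*nu))
K = 286 / (3*(1-2*0.29))
K = 227 GPa


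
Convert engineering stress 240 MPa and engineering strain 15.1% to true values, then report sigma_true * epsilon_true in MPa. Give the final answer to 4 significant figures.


sigma_true = sigma_eng * (1 + epsilon_eng)
sigma_true = 240 * (1 + 0.151) = 276.24 MPa
epsilon_true = ln(1 + epsilon_eng)
epsilon_true = ln(1 + 0.151) = 0.140631
sigma_true * epsilon_true = 276.24 * 0.140631 = 38.85 MPa
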